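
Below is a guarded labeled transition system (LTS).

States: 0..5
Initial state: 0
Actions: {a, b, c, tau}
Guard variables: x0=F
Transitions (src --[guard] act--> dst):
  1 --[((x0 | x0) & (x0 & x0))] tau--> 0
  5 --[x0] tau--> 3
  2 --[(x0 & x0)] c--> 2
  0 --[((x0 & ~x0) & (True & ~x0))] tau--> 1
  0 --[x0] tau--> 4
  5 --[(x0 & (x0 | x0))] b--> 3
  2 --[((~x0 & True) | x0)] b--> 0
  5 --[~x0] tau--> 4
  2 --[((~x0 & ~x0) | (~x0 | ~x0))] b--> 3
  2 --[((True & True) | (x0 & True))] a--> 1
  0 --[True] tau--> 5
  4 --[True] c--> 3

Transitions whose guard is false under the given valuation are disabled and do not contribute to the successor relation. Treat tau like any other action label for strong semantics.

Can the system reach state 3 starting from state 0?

After dropping false guards: 6 live edges.
L0 = {0}
L1 = {5}  cumulative {0,5}
L2 = {4}  cumulative {0,4,5}
L3 = {3}  cumulative {0,3,4,5}
R = {0,3,4,5}
witness 3: tau·tau·c

Answer: REACHABLE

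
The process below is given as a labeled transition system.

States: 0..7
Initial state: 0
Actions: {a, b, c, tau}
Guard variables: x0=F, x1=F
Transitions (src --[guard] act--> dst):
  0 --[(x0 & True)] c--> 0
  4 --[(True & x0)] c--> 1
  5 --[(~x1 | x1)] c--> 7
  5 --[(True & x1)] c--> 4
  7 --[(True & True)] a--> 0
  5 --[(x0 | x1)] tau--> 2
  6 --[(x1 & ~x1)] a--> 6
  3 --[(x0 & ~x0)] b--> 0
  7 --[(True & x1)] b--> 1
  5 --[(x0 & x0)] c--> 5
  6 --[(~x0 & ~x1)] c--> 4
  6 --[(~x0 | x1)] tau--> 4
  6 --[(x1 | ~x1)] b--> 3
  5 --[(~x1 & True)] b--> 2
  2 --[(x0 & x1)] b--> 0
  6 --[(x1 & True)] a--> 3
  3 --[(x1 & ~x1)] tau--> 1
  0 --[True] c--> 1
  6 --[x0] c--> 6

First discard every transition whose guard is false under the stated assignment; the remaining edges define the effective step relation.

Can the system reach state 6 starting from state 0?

Answer: UNREACHABLE

Trace:
Guard filter leaves 7 enabled edge(s).
depth 0: {0}
depth 1: {1}  total {0,1}
R = {0,1}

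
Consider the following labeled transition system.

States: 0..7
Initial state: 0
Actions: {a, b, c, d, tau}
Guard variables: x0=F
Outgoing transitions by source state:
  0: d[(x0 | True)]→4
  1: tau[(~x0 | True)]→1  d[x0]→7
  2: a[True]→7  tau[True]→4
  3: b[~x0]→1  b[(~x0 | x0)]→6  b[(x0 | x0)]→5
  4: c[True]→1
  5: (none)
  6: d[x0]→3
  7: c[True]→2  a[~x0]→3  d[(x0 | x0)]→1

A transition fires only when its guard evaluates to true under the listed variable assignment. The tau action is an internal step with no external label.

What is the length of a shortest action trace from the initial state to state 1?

Breadth-first toward 1:
  Layer 0: {0}
  Layer 1: {4}
  Layer 2: {1}
first hit 1 at d=2 via d·c

Answer: 2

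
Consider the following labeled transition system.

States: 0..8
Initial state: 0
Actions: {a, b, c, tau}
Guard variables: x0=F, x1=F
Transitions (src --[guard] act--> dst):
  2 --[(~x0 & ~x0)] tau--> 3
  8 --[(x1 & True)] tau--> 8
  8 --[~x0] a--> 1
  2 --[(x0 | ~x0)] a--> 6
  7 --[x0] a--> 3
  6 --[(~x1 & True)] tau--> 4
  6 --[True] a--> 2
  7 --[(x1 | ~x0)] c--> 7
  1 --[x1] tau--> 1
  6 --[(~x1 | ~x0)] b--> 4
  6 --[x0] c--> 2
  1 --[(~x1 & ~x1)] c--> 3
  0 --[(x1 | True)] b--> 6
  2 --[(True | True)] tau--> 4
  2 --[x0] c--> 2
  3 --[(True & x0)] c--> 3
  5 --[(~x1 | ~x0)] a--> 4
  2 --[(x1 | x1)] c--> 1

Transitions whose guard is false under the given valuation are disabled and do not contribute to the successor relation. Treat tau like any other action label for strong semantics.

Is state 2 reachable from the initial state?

Answer: REACHABLE

Trace:
Guard filter leaves 11 enabled edge(s).
Layer 0: {0}
Layer 1: {6}  now seen {0,6}
Layer 2: {2,4}  now seen {0,2,4,6}
Layer 3: {3}  now seen {0,2,3,4,6}
Reach set: {0,2,3,4,6}
Path to 2: b·a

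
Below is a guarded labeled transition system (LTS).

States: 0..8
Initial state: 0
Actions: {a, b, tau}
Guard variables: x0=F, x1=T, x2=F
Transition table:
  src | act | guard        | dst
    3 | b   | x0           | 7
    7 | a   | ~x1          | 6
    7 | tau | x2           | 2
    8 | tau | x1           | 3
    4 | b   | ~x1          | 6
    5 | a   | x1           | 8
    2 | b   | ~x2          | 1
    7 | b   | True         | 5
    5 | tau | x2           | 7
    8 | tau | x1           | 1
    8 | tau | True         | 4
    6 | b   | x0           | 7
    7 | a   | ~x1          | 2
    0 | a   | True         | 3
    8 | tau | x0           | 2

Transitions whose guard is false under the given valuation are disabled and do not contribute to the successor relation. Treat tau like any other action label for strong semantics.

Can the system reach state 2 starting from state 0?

After dropping false guards: 7 live edges.
L0 = {0}
L1 = {3}  total {0,3}
Reachable = {0,3}

Answer: UNREACHABLE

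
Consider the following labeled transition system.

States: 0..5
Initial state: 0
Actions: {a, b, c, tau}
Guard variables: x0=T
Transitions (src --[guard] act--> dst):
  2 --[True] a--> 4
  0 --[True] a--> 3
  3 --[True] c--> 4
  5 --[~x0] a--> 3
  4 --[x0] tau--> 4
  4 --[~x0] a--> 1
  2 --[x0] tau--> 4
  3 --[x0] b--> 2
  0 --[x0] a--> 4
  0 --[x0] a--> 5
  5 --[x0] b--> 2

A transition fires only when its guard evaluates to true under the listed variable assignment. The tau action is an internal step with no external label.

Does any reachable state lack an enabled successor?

Answer: DEADLOCK-FREE

Working:
Reach set: {0,2,3,4,5}
  0: a→3  a→4  a→5  [3 out]
  2: a→4  tau→4  [2 out]
  3: b→2  c→4  [2 out]
  4: tau→4  [1 out]
  5: b→2  [1 out]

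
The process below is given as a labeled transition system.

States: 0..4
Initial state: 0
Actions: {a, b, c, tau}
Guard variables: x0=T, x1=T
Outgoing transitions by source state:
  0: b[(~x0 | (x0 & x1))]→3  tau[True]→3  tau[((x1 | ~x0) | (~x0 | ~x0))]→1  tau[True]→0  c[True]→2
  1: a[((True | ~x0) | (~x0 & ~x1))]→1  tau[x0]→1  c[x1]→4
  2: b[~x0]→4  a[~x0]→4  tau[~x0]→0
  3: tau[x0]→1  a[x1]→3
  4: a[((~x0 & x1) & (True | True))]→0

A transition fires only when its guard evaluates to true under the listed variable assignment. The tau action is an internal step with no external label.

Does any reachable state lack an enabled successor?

Reachable = {0,1,2,3,4}
  0: b→3  c→2  tau→0  tau→1  tau→3  [deg 5]
  1: a→1  c→4  tau→1  [deg 3]
  2: ∅  [no exit]
  3: a→3  tau→1  [deg 2]
  4: ∅  [no exit]
trace reaching 2: c

Answer: DEADLOCK at state 2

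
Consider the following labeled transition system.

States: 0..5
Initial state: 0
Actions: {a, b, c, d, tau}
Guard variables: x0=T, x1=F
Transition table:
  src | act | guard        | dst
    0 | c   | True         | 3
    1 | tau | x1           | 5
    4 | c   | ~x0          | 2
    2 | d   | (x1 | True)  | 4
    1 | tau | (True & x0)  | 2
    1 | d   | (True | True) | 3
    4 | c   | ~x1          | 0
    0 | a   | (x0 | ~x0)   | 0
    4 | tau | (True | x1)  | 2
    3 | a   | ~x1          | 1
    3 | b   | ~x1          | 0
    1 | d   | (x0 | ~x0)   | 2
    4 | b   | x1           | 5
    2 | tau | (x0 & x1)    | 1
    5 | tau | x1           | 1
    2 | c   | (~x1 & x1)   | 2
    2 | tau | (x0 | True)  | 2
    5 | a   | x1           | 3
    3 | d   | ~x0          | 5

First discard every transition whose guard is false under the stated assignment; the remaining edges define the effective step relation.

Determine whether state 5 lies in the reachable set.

After dropping false guards: 11 live edges.
L0 = {0}
L1 = {3}  now seen {0,3}
L2 = {1}  now seen {0,1,3}
L3 = {2}  now seen {0,1,2,3}
L4 = {4}  now seen {0,1,2,3,4}
Reachable = {0,1,2,3,4}

Answer: UNREACHABLE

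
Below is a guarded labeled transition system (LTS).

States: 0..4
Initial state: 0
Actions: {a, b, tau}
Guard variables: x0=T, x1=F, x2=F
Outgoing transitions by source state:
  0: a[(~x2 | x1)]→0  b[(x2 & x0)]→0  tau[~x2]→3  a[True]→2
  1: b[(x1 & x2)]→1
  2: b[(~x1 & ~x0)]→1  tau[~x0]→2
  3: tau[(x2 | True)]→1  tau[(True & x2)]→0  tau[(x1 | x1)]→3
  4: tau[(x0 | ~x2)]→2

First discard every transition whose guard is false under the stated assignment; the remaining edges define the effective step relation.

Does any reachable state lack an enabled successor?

Answer: DEADLOCK at state 1

Working:
R = {0,1,2,3}
  0: a→0  a→2  tau→3  [3 exit(s)]
  1: ∅  [STUCK]
  2: ∅  [STUCK]
  3: tau→1  [1 exit(s)]
witness 1: tau·tau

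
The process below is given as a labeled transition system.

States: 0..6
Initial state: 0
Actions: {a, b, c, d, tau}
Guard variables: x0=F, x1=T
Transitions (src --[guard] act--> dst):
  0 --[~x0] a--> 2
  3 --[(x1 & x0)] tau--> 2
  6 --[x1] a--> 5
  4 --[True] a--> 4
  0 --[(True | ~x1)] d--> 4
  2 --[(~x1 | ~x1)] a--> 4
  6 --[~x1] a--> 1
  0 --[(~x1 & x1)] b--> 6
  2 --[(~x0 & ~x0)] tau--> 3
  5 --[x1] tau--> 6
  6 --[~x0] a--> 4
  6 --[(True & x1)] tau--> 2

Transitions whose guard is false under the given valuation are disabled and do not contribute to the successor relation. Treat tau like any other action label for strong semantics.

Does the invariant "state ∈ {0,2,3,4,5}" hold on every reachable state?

Answer: INVARIANT HOLDS

Working:
Allowed set {0,2,3,4,5}
Reachable = {0,2,3,4}
  0: ok
  2: ok
  3: ok
  4: ok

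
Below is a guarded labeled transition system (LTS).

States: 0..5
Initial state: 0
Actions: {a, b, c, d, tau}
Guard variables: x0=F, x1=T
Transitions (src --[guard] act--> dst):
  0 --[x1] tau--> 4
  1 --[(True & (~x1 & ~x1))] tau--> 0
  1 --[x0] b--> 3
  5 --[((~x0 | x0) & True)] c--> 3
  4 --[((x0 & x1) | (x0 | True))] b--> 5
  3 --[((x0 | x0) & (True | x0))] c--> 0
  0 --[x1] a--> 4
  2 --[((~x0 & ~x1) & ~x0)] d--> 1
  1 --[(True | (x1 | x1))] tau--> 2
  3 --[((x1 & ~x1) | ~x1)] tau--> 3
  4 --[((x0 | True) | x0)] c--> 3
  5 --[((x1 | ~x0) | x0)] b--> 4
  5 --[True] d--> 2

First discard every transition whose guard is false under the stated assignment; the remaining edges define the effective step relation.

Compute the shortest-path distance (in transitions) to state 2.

Answer: 3

Trace:
Breadth-first toward 2:
  L0 = {0}
  L1 = {4}
  L2 = {3,5}
  L3 = {2}
2 enters at depth 3; path a·b·d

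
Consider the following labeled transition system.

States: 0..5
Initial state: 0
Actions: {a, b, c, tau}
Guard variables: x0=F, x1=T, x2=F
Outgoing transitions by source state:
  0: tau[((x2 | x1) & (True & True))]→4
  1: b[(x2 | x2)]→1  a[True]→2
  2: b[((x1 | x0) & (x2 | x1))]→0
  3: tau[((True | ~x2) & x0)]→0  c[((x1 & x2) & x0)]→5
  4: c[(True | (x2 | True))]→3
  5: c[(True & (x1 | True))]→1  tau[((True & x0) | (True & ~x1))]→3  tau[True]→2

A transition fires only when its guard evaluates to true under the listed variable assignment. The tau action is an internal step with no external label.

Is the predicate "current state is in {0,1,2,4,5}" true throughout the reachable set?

Answer: INVARIANT VIOLATED at state 3

Analysis:
Inv-set: {0,1,2,4,5}
Reachable = {0,3,4}
  0: safe
  3: outside
  4: safe
reach 3 via tau·c — violates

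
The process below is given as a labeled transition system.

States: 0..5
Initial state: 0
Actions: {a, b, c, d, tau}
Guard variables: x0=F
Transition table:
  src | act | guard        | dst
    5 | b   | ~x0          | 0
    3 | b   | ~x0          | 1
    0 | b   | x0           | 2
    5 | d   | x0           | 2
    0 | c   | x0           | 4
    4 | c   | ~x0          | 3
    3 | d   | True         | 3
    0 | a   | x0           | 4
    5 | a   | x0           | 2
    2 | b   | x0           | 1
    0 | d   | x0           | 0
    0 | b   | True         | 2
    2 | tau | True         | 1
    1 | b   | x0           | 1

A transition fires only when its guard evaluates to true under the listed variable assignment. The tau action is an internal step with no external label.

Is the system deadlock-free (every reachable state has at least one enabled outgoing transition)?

Answer: DEADLOCK at state 1

Trace:
Reachable = {0,1,2}
  0: b→2  [deg 1]
  1: ∅  [no exit]
  2: tau→1  [deg 1]
trace reaching 1: b·tau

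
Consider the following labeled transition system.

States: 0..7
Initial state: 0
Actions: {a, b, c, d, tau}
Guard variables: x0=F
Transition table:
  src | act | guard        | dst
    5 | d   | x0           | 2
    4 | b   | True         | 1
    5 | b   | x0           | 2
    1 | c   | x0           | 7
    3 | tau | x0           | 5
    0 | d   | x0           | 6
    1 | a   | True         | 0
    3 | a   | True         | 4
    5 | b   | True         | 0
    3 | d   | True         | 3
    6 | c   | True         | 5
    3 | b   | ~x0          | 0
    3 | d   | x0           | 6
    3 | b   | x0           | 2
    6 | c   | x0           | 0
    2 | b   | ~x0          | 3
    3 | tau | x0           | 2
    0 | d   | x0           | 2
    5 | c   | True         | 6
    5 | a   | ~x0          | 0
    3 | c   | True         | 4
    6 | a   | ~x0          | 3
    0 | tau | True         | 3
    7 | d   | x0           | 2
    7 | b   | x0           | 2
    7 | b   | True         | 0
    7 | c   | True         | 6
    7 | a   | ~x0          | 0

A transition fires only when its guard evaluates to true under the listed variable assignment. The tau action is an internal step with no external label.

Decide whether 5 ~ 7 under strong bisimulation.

Answer: BISIMILAR

Analysis:
Refine partition for ~:
  round 0: {{0,1,2,3,4,5,6,7}}
  round 1: {{0},{1},{2,4},{3},{5,7},{6}}
  round 2: {{0},{1},{2},{3},{4},{5,7},{6}}
Fixed point at round 3; 7 class(es).
class of 5: {5,7}; class of 7: {5,7}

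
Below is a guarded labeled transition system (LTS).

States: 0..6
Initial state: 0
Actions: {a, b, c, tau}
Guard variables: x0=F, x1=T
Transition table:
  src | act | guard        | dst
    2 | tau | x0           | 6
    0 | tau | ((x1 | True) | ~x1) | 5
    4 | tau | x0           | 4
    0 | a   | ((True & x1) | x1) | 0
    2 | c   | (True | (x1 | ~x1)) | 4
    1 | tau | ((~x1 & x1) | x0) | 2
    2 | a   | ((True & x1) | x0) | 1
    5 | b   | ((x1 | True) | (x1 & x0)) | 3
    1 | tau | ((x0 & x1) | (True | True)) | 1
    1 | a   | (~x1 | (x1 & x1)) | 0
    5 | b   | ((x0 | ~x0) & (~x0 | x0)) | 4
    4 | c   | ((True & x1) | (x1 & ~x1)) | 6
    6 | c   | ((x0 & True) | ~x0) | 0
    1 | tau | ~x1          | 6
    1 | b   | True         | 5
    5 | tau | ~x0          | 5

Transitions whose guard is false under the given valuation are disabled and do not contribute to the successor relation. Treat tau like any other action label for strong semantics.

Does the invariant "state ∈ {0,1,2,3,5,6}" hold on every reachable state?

Safe = {0,1,2,3,5,6}
R = {0,3,4,5,6}
  0: safe
  3: safe
  4: outside
  5: safe
  6: safe
counterexample path to 4: tau·b

Answer: INVARIANT VIOLATED at state 4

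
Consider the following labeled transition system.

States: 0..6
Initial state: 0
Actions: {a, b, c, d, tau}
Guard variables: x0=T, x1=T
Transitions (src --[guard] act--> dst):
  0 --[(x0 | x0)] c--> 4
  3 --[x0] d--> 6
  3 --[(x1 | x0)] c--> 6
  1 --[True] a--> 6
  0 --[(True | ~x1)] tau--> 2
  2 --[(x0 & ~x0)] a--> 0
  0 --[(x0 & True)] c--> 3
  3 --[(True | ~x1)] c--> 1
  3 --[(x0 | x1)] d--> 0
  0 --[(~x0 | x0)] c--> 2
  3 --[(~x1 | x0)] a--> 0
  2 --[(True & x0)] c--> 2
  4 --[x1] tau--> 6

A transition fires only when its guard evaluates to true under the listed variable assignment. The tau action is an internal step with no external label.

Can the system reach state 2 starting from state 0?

Answer: REACHABLE

Analysis:
Guard filter leaves 12 enabled edge(s).
Layer 0: {0}
Layer 1: {2,3,4}  now seen {0,2,3,4}
Layer 2: {1,6}  now seen {0,1,2,3,4,6}
R = {0,1,2,3,4,6}
witness 2: c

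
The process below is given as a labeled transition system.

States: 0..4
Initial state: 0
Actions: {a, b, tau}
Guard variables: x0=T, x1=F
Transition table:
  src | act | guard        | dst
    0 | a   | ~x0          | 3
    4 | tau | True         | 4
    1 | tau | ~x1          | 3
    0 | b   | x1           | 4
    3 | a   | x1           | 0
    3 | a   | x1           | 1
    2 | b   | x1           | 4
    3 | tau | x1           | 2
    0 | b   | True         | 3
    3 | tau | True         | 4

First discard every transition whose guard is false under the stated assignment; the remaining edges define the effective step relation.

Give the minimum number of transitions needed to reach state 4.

Answer: 2

Working:
BFS to 4:
  depth 0: {0}
  depth 1: {3}
  depth 2: {4}
depth(4)=2, e.g. b·tau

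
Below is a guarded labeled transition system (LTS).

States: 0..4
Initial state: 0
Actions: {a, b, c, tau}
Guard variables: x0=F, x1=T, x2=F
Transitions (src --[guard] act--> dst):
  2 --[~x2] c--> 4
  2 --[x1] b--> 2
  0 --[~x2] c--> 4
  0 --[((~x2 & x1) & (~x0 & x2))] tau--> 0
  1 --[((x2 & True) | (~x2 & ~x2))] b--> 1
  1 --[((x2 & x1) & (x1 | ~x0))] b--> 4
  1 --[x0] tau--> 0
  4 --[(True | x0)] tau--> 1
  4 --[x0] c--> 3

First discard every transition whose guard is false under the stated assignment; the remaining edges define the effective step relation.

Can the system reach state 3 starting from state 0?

Answer: UNREACHABLE

Analysis:
Guard filter leaves 5 enabled edge(s).
L0 = {0}
L1 = {4}  total {0,4}
L2 = {1}  total {0,1,4}
R = {0,1,4}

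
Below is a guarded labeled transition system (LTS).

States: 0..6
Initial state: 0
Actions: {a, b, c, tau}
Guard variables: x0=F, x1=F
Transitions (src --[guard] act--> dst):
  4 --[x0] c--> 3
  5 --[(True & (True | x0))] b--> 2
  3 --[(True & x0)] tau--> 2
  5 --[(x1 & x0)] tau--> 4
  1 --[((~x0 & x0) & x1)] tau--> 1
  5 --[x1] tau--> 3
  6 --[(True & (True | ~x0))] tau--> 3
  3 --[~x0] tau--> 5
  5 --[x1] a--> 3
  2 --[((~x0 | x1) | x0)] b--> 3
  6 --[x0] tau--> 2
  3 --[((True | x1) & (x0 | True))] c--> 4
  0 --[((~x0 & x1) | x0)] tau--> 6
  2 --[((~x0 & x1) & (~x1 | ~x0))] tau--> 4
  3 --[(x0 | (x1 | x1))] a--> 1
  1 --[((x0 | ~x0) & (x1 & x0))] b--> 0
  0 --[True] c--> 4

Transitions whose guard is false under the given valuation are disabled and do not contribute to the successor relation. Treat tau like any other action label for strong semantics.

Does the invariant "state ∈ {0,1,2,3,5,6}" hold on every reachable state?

Inv-set: {0,1,2,3,5,6}
Reach set: {0,4}
  0: ok
  4: VIOLATES
counterexample path to 4: c

Answer: INVARIANT VIOLATED at state 4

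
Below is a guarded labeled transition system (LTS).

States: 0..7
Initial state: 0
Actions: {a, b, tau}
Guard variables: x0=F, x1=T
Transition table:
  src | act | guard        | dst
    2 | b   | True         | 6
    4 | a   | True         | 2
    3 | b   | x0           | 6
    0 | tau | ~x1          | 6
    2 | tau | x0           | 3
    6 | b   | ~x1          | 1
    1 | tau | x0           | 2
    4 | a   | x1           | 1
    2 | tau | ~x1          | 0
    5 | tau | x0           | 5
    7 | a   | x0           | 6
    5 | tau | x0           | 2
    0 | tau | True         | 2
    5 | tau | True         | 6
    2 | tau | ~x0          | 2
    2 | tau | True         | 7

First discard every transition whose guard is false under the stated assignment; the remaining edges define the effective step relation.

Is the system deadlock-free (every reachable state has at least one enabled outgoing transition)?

Answer: DEADLOCK at state 6

Working:
Reach set: {0,2,6,7}
  0: tau→2  [1 out]
  2: b→6  tau→2  tau→7  [3 out]
  6: ∅  [deadlock]
  7: ∅  [deadlock]
Path to 6: tau·b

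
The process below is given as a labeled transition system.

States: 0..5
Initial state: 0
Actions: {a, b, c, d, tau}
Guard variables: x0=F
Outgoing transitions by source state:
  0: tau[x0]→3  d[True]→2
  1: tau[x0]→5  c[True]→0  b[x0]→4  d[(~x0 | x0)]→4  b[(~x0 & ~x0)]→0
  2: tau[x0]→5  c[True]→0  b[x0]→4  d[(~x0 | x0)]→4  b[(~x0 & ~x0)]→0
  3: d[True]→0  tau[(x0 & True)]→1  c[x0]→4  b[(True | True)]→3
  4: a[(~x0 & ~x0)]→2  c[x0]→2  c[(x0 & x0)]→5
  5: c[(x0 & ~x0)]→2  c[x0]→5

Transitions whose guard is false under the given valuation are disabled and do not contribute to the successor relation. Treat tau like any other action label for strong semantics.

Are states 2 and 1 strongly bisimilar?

Refine partition for ~:
  P[0] = {{0,1,2,3,4,5}}
  P[1] = {{0},{1,2},{3},{4},{5}}
Fixed point at round 2; 5 class(es).
class of 2: {1,2}; class of 1: {1,2}

Answer: BISIMILAR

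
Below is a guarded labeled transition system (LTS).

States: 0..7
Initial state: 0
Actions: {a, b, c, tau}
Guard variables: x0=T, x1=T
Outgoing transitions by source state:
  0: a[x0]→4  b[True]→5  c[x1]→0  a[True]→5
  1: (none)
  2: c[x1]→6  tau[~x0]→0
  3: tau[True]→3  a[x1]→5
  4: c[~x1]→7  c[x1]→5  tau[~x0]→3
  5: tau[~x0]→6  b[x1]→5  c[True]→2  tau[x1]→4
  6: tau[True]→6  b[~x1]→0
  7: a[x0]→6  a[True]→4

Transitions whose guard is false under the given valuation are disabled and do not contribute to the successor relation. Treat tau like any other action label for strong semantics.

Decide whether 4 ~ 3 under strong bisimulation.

Refine partition for ~:
  π0 = {{0,1,2,3,4,5,6,7}}
  π1 = {{0},{1},{2,4},{3},{5},{6},{7}}
  π2 = {{0},{1},{2},{3},{4},{5},{6},{7}}
Fixed point at round 3; 8 class(es).
4∈{4}, 3∈{3}

Answer: NOT BISIMILAR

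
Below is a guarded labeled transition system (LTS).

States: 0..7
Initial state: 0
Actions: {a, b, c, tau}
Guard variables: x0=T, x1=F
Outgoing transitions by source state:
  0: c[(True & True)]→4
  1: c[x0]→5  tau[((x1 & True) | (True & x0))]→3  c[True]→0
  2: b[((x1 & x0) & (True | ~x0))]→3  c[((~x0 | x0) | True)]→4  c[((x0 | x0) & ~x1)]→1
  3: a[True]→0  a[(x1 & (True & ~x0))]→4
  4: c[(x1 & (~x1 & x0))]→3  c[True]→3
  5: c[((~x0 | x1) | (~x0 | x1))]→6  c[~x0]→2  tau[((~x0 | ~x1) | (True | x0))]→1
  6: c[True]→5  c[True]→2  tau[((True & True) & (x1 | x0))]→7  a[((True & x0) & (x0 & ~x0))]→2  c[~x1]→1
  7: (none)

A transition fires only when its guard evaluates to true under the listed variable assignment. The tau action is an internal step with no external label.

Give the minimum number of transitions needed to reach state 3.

Answer: 2

Trace:
BFS to 3:
  depth 0: {0}
  depth 1: {4}
  depth 2: {3}
first hit 3 at d=2 via c·c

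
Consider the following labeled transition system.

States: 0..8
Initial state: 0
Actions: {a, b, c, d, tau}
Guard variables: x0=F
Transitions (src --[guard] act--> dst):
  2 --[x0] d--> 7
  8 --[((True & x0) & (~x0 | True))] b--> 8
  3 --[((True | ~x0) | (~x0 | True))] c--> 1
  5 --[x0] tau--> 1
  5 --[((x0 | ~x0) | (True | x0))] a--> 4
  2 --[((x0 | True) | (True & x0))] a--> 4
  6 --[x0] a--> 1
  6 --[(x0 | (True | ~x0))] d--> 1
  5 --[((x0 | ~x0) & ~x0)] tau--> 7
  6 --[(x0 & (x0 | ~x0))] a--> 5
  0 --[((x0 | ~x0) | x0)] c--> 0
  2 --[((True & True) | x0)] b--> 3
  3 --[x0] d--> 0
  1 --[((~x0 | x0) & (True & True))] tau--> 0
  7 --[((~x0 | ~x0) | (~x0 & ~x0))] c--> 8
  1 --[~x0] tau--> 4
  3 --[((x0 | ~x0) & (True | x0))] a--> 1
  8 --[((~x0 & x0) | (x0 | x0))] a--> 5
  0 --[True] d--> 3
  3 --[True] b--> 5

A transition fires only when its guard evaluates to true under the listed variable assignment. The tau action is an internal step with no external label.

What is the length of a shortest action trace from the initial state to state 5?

Answer: 2

Working:
Layered search for 5:
  depth 0: {0}
  depth 1: {3}
  depth 2: {1,5}
depth(5)=2, e.g. d·b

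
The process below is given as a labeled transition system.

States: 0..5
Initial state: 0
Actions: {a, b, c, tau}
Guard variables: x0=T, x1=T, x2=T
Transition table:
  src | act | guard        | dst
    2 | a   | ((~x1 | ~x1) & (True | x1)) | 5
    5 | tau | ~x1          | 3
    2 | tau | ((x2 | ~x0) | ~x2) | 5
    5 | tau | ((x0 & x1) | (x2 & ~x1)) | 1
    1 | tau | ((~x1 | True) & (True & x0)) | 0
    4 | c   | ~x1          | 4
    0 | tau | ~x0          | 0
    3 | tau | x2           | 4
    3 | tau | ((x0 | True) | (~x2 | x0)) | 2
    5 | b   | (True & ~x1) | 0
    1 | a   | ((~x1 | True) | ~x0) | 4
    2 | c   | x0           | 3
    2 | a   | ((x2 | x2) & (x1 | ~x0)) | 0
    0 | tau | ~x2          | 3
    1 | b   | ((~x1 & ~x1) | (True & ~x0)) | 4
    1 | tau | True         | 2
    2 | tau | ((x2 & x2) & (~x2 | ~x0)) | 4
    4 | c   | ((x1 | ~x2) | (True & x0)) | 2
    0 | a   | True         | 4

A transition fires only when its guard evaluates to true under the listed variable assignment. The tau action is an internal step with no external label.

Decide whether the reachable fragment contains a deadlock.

Answer: DEADLOCK-FREE

Trace:
Reachable = {0,1,2,3,4,5}
  0: a→4  [1 exit(s)]
  1: a→4  tau→0  tau→2  [3 exit(s)]
  2: a→0  c→3  tau→5  [3 exit(s)]
  3: tau→2  tau→4  [2 exit(s)]
  4: c→2  [1 exit(s)]
  5: tau→1  [1 exit(s)]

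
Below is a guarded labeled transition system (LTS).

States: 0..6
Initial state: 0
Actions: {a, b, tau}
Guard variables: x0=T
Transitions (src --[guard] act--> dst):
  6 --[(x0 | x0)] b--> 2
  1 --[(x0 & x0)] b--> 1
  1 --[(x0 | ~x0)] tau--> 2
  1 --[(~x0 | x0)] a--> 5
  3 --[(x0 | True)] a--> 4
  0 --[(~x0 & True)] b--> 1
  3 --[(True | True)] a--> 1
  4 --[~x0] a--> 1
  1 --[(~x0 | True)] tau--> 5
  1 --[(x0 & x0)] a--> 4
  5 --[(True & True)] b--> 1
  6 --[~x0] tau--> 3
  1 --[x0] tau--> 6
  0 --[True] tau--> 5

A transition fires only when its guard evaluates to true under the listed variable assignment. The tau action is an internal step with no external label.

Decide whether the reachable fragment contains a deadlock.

Reach set: {0,1,2,4,5,6}
  0: tau→5  [deg 1]
  1: a→4  a→5  b→1  tau→2  tau→5  tau→6  [deg 6]
  2: ∅  [deadlock]
  4: ∅  [deadlock]
  5: b→1  [deg 1]
  6: b→2  [deg 1]
trace reaching 2: tau·b·tau

Answer: DEADLOCK at state 2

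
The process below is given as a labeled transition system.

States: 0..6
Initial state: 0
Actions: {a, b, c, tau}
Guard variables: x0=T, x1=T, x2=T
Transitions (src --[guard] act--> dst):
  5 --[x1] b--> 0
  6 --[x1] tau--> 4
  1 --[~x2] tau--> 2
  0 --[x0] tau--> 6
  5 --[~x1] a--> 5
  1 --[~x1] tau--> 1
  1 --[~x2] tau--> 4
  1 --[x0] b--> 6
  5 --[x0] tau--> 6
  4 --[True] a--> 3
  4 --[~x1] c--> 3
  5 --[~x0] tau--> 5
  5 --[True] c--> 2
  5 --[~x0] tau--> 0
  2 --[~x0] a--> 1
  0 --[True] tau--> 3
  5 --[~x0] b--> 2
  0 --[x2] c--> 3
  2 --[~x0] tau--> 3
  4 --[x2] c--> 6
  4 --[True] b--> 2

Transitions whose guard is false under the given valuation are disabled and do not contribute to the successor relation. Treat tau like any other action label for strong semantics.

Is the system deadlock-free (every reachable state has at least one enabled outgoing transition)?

Reach set: {0,2,3,4,6}
  0: c→3  tau→3  tau→6  [deg 3]
  2: ∅  [deadlock]
  3: ∅  [deadlock]
  4: a→3  b→2  c→6  [deg 3]
  6: tau→4  [deg 1]
Path to 2: tau·tau·b

Answer: DEADLOCK at state 2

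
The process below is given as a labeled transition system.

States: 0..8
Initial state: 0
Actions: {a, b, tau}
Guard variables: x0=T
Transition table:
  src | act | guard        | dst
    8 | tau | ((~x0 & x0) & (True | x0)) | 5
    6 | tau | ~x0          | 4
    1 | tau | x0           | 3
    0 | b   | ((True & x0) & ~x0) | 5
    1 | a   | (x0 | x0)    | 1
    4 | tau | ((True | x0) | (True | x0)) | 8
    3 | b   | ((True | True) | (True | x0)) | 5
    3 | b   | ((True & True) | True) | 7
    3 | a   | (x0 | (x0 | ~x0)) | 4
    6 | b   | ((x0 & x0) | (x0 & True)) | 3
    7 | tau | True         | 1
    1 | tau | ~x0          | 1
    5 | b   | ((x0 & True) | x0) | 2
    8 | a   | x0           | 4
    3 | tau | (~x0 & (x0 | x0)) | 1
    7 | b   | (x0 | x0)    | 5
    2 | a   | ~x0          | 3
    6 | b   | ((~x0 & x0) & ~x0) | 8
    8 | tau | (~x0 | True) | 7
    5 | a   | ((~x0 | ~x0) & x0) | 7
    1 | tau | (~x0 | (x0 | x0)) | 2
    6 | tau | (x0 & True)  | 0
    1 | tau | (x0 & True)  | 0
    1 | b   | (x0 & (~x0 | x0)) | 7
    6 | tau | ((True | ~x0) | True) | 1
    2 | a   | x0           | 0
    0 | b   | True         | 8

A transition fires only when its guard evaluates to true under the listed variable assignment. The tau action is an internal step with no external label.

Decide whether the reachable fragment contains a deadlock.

Answer: DEADLOCK-FREE

Working:
R = {0,1,2,3,4,5,7,8}
  0: b→8  [1 exit(s)]
  1: a→1  b→7  tau→0  tau→2  tau→3  [5 exit(s)]
  2: a→0  [1 exit(s)]
  3: a→4  b→5  b→7  [3 exit(s)]
  4: tau→8  [1 exit(s)]
  5: b→2  [1 exit(s)]
  7: b→5  tau→1  [2 exit(s)]
  8: a→4  tau→7  [2 exit(s)]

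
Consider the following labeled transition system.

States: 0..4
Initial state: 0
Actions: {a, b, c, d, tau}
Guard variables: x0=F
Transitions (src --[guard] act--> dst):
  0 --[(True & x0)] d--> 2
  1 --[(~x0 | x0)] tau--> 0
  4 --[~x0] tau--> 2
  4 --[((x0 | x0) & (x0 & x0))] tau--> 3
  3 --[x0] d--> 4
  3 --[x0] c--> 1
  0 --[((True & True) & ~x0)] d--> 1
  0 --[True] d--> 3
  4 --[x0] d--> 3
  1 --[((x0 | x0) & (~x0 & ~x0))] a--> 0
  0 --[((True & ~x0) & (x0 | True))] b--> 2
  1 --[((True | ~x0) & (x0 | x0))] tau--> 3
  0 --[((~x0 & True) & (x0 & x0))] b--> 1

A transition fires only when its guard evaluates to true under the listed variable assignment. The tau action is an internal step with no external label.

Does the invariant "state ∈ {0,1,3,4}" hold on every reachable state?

Safe = {0,1,3,4}
R = {0,1,2,3}
  0: safe
  1: safe
  2: ✗ unsafe
  3: safe
witness against invariant: b → 2

Answer: INVARIANT VIOLATED at state 2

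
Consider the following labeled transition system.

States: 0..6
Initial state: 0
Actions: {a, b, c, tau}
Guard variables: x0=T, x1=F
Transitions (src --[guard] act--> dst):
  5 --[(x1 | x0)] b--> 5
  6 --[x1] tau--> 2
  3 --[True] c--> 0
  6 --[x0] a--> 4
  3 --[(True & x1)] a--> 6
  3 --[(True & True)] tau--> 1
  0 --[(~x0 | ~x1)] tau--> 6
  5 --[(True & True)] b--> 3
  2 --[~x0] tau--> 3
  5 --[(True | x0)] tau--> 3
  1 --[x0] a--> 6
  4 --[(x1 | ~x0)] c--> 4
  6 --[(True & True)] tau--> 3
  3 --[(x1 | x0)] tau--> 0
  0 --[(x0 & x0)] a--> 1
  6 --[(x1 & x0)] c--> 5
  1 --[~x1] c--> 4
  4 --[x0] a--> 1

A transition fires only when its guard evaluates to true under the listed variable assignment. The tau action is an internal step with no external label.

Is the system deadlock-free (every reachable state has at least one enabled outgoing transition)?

Reachable = {0,1,3,4,6}
  0: a→1  tau→6  [2 out]
  1: a→6  c→4  [2 out]
  3: c→0  tau→0  tau→1  [3 out]
  4: a→1  [1 out]
  6: a→4  tau→3  [2 out]

Answer: DEADLOCK-FREE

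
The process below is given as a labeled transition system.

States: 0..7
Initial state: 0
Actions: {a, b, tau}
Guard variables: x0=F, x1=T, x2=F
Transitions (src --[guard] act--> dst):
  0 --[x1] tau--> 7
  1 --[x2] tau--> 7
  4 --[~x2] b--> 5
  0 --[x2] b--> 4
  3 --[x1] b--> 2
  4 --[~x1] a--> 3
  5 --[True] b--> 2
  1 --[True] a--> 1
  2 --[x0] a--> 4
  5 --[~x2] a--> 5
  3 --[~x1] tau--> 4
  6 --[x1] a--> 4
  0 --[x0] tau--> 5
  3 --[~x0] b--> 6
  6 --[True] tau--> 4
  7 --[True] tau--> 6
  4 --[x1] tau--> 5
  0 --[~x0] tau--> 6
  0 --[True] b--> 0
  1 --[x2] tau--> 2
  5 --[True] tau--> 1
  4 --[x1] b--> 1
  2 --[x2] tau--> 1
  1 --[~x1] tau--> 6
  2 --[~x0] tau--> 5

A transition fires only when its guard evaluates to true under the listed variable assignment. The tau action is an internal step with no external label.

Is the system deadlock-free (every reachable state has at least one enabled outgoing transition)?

Answer: DEADLOCK-FREE

Trace:
R = {0,1,2,4,5,6,7}
  0: b→0  tau→6  tau→7  [3 out]
  1: a→1  [1 out]
  2: tau→5  [1 out]
  4: b→1  b→5  tau→5  [3 out]
  5: a→5  b→2  tau→1  [3 out]
  6: a→4  tau→4  [2 out]
  7: tau→6  [1 out]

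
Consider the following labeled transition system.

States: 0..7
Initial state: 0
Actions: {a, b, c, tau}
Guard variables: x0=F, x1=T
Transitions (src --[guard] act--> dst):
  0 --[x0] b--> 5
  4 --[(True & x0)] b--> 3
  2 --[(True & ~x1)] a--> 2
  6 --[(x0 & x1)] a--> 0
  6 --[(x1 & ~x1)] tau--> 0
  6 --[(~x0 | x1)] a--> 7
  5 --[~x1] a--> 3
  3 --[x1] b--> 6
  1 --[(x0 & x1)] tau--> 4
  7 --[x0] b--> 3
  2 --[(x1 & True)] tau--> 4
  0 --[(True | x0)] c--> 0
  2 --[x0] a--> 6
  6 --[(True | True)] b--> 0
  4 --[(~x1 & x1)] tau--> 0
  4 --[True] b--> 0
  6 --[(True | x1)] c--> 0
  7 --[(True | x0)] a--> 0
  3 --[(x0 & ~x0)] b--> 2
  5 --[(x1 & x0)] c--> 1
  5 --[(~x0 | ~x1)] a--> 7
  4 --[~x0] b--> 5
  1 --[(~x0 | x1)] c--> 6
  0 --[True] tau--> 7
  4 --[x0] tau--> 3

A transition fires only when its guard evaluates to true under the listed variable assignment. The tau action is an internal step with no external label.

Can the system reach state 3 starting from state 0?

Answer: UNREACHABLE

Working:
Guard filter leaves 12 enabled edge(s).
depth 0: {0}
depth 1: {7}  total {0,7}
Reachable = {0,7}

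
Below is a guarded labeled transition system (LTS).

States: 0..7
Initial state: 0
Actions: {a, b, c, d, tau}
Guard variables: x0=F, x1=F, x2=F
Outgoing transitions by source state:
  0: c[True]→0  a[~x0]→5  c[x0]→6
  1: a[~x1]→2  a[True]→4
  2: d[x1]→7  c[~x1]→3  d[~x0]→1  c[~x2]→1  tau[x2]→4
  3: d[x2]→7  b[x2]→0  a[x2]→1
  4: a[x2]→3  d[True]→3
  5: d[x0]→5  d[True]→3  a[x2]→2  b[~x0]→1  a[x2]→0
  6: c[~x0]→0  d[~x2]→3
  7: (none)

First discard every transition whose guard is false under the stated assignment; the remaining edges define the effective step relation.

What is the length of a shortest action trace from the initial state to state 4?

Layered search for 4:
  Layer 0: {0}
  Layer 1: {5}
  Layer 2: {1,3}
  Layer 3: {2,4}
first hit 4 at d=3 via a·b·a

Answer: 3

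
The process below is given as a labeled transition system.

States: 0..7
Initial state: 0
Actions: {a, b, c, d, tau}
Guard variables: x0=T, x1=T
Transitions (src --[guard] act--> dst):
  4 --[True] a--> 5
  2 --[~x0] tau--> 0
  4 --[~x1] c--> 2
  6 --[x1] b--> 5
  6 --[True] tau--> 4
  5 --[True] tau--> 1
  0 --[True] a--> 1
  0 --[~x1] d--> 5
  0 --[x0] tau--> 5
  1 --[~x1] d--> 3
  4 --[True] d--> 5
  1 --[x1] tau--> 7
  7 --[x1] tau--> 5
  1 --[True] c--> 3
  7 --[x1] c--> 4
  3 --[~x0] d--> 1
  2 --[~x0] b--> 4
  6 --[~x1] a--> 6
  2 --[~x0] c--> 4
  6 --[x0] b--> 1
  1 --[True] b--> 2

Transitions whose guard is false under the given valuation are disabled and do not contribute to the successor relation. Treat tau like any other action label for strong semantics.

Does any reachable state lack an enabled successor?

R = {0,1,2,3,4,5,7}
  0: a→1  tau→5  [2 out]
  1: b→2  c→3  tau→7  [3 out]
  2: ∅  [STUCK]
  3: ∅  [STUCK]
  4: a→5  d→5  [2 out]
  5: tau→1  [1 out]
  7: c→4  tau→5  [2 out]
Path to 2: a·b

Answer: DEADLOCK at state 2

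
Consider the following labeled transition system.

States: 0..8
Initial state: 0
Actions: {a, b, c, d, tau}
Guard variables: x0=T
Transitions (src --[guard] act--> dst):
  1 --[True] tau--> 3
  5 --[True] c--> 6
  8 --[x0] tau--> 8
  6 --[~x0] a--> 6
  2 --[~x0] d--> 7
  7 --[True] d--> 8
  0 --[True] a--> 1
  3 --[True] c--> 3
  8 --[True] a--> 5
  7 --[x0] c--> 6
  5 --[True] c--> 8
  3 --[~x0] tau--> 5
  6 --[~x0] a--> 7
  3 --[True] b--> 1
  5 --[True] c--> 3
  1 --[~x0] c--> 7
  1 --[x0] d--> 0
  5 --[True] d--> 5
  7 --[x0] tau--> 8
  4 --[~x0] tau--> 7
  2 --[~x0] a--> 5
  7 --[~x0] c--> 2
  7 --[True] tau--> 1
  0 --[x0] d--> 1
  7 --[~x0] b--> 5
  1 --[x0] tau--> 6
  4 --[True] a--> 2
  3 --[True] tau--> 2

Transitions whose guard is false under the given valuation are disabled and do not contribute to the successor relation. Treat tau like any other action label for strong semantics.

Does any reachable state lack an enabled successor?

Reachable = {0,1,2,3,6}
  0: a→1  d→1  [deg 2]
  1: d→0  tau→3  tau→6  [deg 3]
  2: ∅  [STUCK]
  3: b→1  c→3  tau→2  [deg 3]
  6: ∅  [STUCK]
witness 2: a·tau·tau

Answer: DEADLOCK at state 2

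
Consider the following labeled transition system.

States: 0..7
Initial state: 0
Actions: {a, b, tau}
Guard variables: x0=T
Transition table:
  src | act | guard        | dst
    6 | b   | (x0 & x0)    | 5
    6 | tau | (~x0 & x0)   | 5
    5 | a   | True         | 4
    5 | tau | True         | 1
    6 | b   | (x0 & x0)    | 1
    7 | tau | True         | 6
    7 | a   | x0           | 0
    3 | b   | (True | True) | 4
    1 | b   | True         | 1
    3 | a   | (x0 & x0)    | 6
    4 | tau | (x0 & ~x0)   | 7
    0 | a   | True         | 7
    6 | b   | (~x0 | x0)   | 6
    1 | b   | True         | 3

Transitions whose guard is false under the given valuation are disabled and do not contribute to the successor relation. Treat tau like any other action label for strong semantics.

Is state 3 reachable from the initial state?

Answer: REACHABLE

Analysis:
12 transition(s) survive guard evaluation.
L0 = {0}
L1 = {7}  now seen {0,7}
L2 = {6}  now seen {0,6,7}
L3 = {1,5}  now seen {0,1,5,6,7}
L4 = {3,4}  now seen {0,1,3,4,5,6,7}
Reach set: {0,1,3,4,5,6,7}
trace reaching 3: a·tau·b·b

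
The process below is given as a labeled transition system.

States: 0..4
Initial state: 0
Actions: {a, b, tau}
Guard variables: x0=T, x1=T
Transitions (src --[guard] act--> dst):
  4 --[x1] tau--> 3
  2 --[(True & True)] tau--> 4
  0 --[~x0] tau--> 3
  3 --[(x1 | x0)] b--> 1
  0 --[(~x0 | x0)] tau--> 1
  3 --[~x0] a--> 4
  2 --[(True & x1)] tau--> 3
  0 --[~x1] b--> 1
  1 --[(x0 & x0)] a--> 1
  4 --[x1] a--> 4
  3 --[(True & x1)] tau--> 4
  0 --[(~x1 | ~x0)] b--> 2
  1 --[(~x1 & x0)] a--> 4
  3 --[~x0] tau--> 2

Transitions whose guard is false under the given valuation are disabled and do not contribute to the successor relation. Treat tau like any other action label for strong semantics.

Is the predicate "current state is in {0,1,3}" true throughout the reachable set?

Answer: INVARIANT HOLDS

Analysis:
Inv-set: {0,1,3}
R = {0,1}
  0: ✓
  1: ✓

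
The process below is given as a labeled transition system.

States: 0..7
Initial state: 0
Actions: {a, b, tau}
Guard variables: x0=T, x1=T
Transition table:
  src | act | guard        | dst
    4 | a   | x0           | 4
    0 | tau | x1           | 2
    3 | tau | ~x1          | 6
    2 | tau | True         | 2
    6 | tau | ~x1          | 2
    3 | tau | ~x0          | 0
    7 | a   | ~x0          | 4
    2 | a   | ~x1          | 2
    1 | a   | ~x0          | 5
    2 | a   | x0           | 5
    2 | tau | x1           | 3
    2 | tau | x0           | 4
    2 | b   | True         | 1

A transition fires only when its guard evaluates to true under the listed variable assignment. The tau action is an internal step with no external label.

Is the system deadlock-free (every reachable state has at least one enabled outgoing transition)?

Reachable = {0,1,2,3,4,5}
  0: tau→2  [1 out]
  1: ∅  [STUCK]
  2: a→5  b→1  tau→2  tau→3  tau→4  [5 out]
  3: ∅  [STUCK]
  4: a→4  [1 out]
  5: ∅  [STUCK]
trace reaching 1: tau·b

Answer: DEADLOCK at state 1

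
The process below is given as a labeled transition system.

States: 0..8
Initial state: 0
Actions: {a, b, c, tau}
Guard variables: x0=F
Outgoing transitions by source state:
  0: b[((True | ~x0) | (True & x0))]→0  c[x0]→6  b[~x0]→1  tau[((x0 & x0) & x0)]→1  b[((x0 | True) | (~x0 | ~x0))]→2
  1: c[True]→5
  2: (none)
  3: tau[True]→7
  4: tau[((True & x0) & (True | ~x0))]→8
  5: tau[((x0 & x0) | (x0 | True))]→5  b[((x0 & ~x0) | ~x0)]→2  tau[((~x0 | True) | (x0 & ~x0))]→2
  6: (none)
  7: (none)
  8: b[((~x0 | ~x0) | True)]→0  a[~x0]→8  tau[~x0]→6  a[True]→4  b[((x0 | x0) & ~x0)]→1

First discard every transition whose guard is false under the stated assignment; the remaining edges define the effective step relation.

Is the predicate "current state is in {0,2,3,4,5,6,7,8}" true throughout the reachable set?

Inv-set: {0,2,3,4,5,6,7,8}
R = {0,1,2,5}
  0: safe
  1: VIOLATES
  2: safe
  5: safe
reach 1 via b — violates

Answer: INVARIANT VIOLATED at state 1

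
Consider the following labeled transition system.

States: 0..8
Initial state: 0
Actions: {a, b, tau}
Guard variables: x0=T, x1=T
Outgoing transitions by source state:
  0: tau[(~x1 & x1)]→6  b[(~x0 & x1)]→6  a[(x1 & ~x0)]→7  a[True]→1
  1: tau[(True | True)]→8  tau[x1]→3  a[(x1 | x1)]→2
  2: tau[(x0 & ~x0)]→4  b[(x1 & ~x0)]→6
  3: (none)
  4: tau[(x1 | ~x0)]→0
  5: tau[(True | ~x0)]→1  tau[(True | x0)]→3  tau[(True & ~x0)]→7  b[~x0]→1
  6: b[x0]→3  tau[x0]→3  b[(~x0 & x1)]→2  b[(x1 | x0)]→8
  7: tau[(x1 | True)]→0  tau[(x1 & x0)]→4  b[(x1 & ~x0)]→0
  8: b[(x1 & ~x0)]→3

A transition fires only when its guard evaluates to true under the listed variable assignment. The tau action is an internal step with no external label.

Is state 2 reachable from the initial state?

Answer: REACHABLE

Trace:
Guard filter leaves 12 enabled edge(s).
Layer 0: {0}
Layer 1: {1}  total {0,1}
Layer 2: {2,3,8}  total {0,1,2,3,8}
R = {0,1,2,3,8}
Path to 2: a·a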